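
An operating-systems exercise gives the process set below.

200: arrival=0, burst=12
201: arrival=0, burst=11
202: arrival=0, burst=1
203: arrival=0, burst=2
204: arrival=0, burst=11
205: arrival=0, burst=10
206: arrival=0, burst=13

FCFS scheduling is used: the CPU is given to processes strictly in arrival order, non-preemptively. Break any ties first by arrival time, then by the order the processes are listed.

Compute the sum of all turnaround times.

Timeline: | 200 0-12 | 201 12-23 | 202 23-24 | 203 24-26 | 204 26-37 | 205 37-47 | 206 47-60 |
Completion: 200=12  201=23  202=24  203=26  204=37  205=47  206=60
Turnaround (C−A): 200=12  201=23  202=24  203=26  204=37  205=47  206=60
Turnaround = completion − arrival: 200=12, 201=23, 202=24, 203=26, 204=37, 205=47, 206=60
Total turnaround = 12 + 23 + 24 + 26 + 37 + 47 + 60 = 229

229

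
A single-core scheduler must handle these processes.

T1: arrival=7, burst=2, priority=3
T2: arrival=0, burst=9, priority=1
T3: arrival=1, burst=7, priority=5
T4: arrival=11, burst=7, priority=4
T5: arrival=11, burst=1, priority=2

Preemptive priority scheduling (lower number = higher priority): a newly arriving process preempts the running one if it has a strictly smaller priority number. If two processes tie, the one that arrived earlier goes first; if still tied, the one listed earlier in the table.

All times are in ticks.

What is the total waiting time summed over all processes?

Timeline: | T2 0-9 | T1 9-11 | T5 11-12 | T4 12-19 | T3 19-26 |
Completion: T1=11  T2=9  T3=26  T4=19  T5=12
Waiting = turnaround − burst: T1=2, T2=0, T3=18, T4=1, T5=0
Total waiting = 2 + 0 + 18 + 1 + 0 = 21

21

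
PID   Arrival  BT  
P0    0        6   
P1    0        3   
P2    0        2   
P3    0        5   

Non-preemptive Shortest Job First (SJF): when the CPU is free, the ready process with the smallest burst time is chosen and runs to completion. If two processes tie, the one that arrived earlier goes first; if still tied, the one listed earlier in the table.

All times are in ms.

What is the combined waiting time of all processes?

17

Gantt: | P2 0-2 | P1 2-5 | P3 5-10 | P0 10-16 |
Completion: P0=16  P1=5  P2=2  P3=10
Waiting = turnaround − burst: P0=10, P1=2, P2=0, P3=5
Total waiting = 10 + 2 + 0 + 5 = 17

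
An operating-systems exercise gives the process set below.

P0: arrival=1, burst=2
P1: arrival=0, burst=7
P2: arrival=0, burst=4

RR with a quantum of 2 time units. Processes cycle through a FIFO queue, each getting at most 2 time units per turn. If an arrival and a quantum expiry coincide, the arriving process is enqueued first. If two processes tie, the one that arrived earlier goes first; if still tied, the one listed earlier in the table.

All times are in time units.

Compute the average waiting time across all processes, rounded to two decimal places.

Timeline: | P1 0-2 | P2 2-4 | P0 4-6 | P1 6-8 | P2 8-10 | P1 10-13 |
Completion: P0=6  P1=13  P2=10
Turnaround (C−A): P0=5  P1=13  P2=10
Waiting times: P0=3, P1=6, P2=6
Average waiting = (3+6+6) / 3 = 15/3 = 5.00

5.00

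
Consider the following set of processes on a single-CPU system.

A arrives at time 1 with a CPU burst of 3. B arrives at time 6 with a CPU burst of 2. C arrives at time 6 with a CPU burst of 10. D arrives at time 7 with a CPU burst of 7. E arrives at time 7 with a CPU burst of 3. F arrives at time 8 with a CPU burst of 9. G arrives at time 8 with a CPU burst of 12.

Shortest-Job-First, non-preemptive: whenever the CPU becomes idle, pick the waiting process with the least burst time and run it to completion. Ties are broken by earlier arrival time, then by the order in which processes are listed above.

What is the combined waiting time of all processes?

65

Timeline: | idle 0-1 | A 1-4 | idle 4-6 | B 6-8 | E 8-11 | D 11-18 | F 18-27 | C 27-37 | G 37-49 |
Completion: A=4  B=8  C=37  D=18  E=11  F=27  G=49
Turnaround (C−A): A=3  B=2  C=31  D=11  E=4  F=19  G=41
Waiting = turnaround − burst: A=0, B=0, C=21, D=4, E=1, F=10, G=29
Total waiting = 0 + 0 + 21 + 4 + 1 + 10 + 29 = 65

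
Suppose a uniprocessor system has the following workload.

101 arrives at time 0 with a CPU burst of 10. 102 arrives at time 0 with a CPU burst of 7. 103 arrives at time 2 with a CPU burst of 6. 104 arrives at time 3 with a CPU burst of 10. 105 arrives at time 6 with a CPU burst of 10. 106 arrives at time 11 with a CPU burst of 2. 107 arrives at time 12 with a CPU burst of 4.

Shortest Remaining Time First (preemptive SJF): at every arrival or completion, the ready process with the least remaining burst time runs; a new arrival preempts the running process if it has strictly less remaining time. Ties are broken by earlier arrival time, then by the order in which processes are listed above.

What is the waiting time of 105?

33

Gantt: | 102 0-7 | 103 7-13 | 106 13-15 | 107 15-19 | 101 19-29 | 104 29-39 | 105 39-49 |
Completion: 101=29  102=7  103=13  104=39  105=49  106=15  107=19
Turnaround (C−A): 101=29  102=7  103=11  104=36  105=43  106=4  107=7
Waiting(105) = turnaround − burst = 43 − 10 = 33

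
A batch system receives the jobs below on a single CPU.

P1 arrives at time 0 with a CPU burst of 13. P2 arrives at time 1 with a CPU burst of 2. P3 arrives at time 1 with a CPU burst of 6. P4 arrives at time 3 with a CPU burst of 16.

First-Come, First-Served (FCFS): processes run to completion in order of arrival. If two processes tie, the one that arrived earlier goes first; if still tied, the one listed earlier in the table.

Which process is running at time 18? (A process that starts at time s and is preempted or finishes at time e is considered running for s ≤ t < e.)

Timeline: | P1 0-13 | P2 13-15 | P3 15-21 | P4 21-37 |
Completion: P1=13  P2=15  P3=21  P4=37
Turnaround (C−A): P1=13  P2=14  P3=20  P4=34

P3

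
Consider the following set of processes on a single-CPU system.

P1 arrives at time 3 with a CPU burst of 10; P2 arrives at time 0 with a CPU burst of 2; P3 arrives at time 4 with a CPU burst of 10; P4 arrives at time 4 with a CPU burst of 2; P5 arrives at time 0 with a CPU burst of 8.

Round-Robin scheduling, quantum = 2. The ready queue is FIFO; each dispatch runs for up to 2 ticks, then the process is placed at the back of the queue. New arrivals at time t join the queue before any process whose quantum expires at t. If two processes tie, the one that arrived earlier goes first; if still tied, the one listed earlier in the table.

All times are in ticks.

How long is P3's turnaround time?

28

Schedule: | P2 0-2 | P5 2-4 | P1 4-6 | P3 6-8 | P4 8-10 | P5 10-12 | P1 12-14 | P3 14-16 | P5 16-18 | P1 18-20 | P3 20-22 | P5 22-24 | P1 24-26 | P3 26-28 | P1 28-30 | P3 30-32 |
Completion: P1=30  P2=2  P3=32  P4=10  P5=24
Turnaround (C−A): P1=27  P2=2  P3=28  P4=6  P5=24
Turnaround(P3) = completion − arrival = 32 − 4 = 28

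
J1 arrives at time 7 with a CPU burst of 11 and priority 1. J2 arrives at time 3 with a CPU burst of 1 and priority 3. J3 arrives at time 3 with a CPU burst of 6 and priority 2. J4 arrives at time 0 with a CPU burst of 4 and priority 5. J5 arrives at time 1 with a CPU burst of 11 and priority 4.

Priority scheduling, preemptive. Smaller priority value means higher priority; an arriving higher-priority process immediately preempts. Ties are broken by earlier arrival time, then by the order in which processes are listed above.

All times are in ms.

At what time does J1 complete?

18

Schedule: | J4 0-1 | J5 1-3 | J3 3-7 | J1 7-18 | J3 18-20 | J2 20-21 | J5 21-30 | J4 30-33 |
Completion: J1=18  J2=21  J3=20  J4=33  J5=30
Turnaround (C−A): J1=11  J2=18  J3=17  J4=33  J5=29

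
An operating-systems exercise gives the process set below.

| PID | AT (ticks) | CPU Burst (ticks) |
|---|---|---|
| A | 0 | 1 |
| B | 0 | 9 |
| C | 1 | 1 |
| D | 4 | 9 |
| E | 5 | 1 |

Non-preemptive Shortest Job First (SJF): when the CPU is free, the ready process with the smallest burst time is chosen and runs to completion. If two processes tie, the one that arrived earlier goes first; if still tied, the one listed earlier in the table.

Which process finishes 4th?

Schedule: | A 0-1 | C 1-2 | B 2-11 | E 11-12 | D 12-21 |
Completion: A=1  B=11  C=2  D=21  E=12
Finish order: A → C → B → E → D

E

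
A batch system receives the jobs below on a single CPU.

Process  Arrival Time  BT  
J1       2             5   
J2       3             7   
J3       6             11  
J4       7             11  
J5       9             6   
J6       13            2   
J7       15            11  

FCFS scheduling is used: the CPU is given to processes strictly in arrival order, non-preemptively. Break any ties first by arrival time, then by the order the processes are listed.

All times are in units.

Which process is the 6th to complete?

Schedule: | idle 0-2 | J1 2-7 | J2 7-14 | J3 14-25 | J4 25-36 | J5 36-42 | J6 42-44 | J7 44-55 |
Completion: J1=7  J2=14  J3=25  J4=36  J5=42  J6=44  J7=55
Finish order: J1 → J2 → J3 → J4 → J5 → J6 → J7

J6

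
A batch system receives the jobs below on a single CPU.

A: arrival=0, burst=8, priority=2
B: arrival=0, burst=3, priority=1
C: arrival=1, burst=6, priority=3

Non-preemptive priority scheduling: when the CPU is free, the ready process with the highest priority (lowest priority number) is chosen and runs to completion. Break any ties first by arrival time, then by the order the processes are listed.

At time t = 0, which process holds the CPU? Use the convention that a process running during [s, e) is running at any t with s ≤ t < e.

Gantt: | B 0-3 | A 3-11 | C 11-17 |
Completion: A=11  B=3  C=17

B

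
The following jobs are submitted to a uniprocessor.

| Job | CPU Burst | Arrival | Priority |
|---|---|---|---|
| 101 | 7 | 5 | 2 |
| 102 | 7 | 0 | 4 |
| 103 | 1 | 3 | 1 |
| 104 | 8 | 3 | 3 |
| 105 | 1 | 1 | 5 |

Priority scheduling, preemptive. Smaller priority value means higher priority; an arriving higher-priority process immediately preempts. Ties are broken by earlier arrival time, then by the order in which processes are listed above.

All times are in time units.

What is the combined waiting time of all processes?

Schedule: | 102 0-3 | 103 3-4 | 104 4-5 | 101 5-12 | 104 12-19 | 102 19-23 | 105 23-24 |
Completion: 101=12  102=23  103=4  104=19  105=24
Waiting = turnaround − burst: 101=0, 102=16, 103=0, 104=8, 105=22
Total waiting = 0 + 16 + 0 + 8 + 22 = 46

46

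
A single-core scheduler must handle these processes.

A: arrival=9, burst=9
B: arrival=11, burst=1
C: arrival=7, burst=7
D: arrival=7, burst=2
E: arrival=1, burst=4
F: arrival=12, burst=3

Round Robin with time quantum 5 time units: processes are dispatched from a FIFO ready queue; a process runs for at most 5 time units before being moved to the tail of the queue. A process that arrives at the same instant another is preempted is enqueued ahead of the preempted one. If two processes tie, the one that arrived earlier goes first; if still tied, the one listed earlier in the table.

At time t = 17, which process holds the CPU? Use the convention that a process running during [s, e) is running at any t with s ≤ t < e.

Timeline: | idle 0-1 | E 1-5 | idle 5-7 | C 7-12 | D 12-14 | A 14-19 | B 19-20 | F 20-23 | C 23-25 | A 25-29 |
Completion: A=29  B=20  C=25  D=14  E=5  F=23
Turnaround (C−A): A=20  B=9  C=18  D=7  E=4  F=11

A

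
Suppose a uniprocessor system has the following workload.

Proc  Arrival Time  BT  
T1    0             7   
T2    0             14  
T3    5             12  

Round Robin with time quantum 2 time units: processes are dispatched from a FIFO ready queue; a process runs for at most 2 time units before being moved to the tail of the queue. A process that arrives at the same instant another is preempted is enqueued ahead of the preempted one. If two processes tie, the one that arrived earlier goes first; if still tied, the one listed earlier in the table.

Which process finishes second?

T2

Schedule: | T1 0-2 | T2 2-4 | T1 4-6 | T2 6-8 | T3 8-10 | T1 10-12 | T2 12-14 | T3 14-16 | T1 16-17 | T2 17-19 | T3 19-21 | T2 21-23 | T3 23-25 | T2 25-27 | T3 27-29 | T2 29-31 | T3 31-33 |
Completion: T1=17  T2=31  T3=33
Turnaround (C−A): T1=17  T2=31  T3=28
Finish order: T1 → T2 → T3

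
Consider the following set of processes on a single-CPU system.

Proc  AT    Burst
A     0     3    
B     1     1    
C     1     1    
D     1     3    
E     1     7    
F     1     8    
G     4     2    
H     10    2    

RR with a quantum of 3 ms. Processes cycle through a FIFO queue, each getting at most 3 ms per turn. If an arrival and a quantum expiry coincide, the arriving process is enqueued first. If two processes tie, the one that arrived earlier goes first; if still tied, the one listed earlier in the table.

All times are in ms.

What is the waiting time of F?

18

Gantt: | A 0-3 | B 3-4 | C 4-5 | D 5-8 | E 8-11 | F 11-14 | G 14-16 | H 16-18 | E 18-21 | F 21-24 | E 24-25 | F 25-27 |
Completion: A=3  B=4  C=5  D=8  E=25  F=27  G=16  H=18
Turnaround (C−A): A=3  B=3  C=4  D=7  E=24  F=26  G=12  H=8
Waiting(F) = turnaround − burst = 26 − 8 = 18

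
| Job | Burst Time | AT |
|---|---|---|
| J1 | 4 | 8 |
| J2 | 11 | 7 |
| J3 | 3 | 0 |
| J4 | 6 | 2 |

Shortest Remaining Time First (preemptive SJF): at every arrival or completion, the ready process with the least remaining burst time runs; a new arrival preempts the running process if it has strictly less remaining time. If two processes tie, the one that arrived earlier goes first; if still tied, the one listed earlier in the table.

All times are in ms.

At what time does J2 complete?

24

Gantt: | J3 0-3 | J4 3-9 | J1 9-13 | J2 13-24 |
Completion: J1=13  J2=24  J3=3  J4=9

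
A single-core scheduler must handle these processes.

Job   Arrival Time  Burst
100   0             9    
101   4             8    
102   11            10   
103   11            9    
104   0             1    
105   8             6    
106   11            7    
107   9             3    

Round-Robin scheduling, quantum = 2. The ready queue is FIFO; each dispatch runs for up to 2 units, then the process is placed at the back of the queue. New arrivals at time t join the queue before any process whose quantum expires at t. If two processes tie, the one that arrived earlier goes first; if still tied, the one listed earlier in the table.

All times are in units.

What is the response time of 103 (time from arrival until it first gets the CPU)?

8

Schedule: | 100 0-2 | 104 2-3 | 100 3-5 | 101 5-7 | 100 7-9 | 101 9-11 | 105 11-13 | 107 13-15 | 100 15-17 | 102 17-19 | 103 19-21 | 106 21-23 | 101 23-25 | 105 25-27 | 107 27-28 | 100 28-29 | 102 29-31 | 103 31-33 | 106 33-35 | 101 35-37 | 105 37-39 | 102 39-41 | 103 41-43 | 106 43-45 | 102 45-47 | 103 47-49 | 106 49-50 | 102 50-52 | 103 52-53 |
Completion: 100=29  101=37  102=52  103=53  104=3  105=39  106=50  107=28
Response(103) = first start − arrival = 19 − 11 = 8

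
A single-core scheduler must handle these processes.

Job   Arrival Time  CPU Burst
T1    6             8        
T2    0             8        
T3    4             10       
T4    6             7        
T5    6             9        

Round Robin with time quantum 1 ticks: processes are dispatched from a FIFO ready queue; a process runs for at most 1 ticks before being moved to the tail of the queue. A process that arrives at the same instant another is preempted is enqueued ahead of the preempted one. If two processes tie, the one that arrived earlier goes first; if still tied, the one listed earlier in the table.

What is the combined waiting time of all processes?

115

Schedule: | T2 0-4 | T3 4-5 | T2 5-6 | T3 6-7 | T1 7-8 | T4 8-9 | T5 9-10 | T2 10-11 | T3 11-12 | T1 12-13 | T4 13-14 | T5 14-15 | T2 15-16 | T3 16-17 | T1 17-18 | T4 18-19 | T5 19-20 | T2 20-21 | T3 21-22 | T1 22-23 | T4 23-24 | T5 24-25 | T3 25-26 | T1 26-27 | T4 27-28 | T5 28-29 | T3 29-30 | T1 30-31 | T4 31-32 | T5 32-33 | T3 33-34 | T1 34-35 | T4 35-36 | T5 36-37 | T3 37-38 | T1 38-39 | T5 39-40 | T3 40-41 | T5 41-42 |
Completion: T1=39  T2=21  T3=41  T4=36  T5=42
Turnaround (C−A): T1=33  T2=21  T3=37  T4=30  T5=36
Waiting = turnaround − burst: T1=25, T2=13, T3=27, T4=23, T5=27
Total waiting = 25 + 13 + 27 + 23 + 27 = 115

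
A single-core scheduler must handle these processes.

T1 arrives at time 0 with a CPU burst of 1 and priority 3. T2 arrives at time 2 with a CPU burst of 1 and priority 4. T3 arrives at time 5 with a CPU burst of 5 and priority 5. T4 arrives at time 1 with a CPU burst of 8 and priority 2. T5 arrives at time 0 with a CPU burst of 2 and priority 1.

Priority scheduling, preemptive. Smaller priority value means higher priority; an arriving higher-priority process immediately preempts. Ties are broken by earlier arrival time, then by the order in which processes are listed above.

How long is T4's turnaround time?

Gantt: | T5 0-2 | T4 2-10 | T1 10-11 | T2 11-12 | T3 12-17 |
Completion: T1=11  T2=12  T3=17  T4=10  T5=2
Turnaround(T4) = completion − arrival = 10 − 1 = 9

9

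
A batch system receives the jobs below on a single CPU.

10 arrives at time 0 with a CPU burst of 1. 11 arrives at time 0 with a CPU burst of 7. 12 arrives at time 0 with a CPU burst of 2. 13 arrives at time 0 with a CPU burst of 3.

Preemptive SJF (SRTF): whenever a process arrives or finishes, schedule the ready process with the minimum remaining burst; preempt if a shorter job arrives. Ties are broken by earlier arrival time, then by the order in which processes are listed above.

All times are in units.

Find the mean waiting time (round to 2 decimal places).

2.50

Timeline: | 10 0-1 | 12 1-3 | 13 3-6 | 11 6-13 |
Completion: 10=1  11=13  12=3  13=6
Turnaround (C−A): 10=1  11=13  12=3  13=6
Waiting times: 10=0, 11=6, 12=1, 13=3
Average waiting = (0+6+1+3) / 4 = 10/4 = 2.50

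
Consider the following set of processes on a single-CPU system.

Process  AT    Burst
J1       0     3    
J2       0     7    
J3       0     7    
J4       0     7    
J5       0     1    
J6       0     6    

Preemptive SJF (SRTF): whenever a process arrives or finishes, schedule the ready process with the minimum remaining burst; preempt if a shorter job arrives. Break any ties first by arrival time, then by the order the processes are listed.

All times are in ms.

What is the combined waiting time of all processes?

56

Timeline: | J5 0-1 | J1 1-4 | J6 4-10 | J2 10-17 | J3 17-24 | J4 24-31 |
Completion: J1=4  J2=17  J3=24  J4=31  J5=1  J6=10
Turnaround (C−A): J1=4  J2=17  J3=24  J4=31  J5=1  J6=10
Waiting = turnaround − burst: J1=1, J2=10, J3=17, J4=24, J5=0, J6=4
Total waiting = 1 + 10 + 17 + 24 + 0 + 4 = 56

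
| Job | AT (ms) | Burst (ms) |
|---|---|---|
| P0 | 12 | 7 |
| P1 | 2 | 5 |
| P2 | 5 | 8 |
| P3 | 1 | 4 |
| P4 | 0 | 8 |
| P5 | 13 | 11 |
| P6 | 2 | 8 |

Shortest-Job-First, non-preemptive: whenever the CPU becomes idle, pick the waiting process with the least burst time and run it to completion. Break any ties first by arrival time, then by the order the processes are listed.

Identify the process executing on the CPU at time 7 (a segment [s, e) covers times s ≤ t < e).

P4

Schedule: | P4 0-8 | P3 8-12 | P1 12-17 | P0 17-24 | P6 24-32 | P2 32-40 | P5 40-51 |
Completion: P0=24  P1=17  P2=40  P3=12  P4=8  P5=51  P6=32
Turnaround (C−A): P0=12  P1=15  P2=35  P3=11  P4=8  P5=38  P6=30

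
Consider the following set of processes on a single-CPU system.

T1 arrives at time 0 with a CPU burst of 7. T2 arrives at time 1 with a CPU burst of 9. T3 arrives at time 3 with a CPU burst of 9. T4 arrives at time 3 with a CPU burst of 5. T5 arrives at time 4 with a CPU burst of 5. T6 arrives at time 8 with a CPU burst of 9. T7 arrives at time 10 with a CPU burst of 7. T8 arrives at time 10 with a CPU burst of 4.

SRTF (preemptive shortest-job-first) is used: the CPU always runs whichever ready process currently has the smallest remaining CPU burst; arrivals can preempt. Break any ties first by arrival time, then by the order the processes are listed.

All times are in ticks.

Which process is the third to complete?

Timeline: | T1 0-7 | T4 7-12 | T8 12-16 | T5 16-21 | T7 21-28 | T2 28-37 | T3 37-46 | T6 46-55 |
Completion: T1=7  T2=37  T3=46  T4=12  T5=21  T6=55  T7=28  T8=16
Turnaround (C−A): T1=7  T2=36  T3=43  T4=9  T5=17  T6=47  T7=18  T8=6
Finish order: T1 → T4 → T8 → T5 → T7 → T2 → T3 → T6

T8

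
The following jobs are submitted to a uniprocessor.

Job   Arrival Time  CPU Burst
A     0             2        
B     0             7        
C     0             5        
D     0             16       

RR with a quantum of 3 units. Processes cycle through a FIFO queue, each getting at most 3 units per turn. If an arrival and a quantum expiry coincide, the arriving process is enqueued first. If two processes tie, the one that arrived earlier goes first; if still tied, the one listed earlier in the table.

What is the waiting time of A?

Schedule: | A 0-2 | B 2-5 | C 5-8 | D 8-11 | B 11-14 | C 14-16 | D 16-19 | B 19-20 | D 20-30 |
Completion: A=2  B=20  C=16  D=30
Waiting(A) = turnaround − burst = 2 − 2 = 0

0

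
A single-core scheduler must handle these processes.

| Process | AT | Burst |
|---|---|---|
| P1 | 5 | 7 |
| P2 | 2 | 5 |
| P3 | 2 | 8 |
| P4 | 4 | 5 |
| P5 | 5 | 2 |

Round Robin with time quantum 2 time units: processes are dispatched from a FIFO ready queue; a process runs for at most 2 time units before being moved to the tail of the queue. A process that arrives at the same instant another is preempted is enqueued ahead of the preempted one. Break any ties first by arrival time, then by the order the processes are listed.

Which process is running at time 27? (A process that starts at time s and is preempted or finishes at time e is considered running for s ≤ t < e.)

P3

Gantt: | idle 0-2 | P2 2-4 | P3 4-6 | P4 6-8 | P2 8-10 | P1 10-12 | P5 12-14 | P3 14-16 | P4 16-18 | P2 18-19 | P1 19-21 | P3 21-23 | P4 23-24 | P1 24-26 | P3 26-28 | P1 28-29 |
Completion: P1=29  P2=19  P3=28  P4=24  P5=14
Turnaround (C−A): P1=24  P2=17  P3=26  P4=20  P5=9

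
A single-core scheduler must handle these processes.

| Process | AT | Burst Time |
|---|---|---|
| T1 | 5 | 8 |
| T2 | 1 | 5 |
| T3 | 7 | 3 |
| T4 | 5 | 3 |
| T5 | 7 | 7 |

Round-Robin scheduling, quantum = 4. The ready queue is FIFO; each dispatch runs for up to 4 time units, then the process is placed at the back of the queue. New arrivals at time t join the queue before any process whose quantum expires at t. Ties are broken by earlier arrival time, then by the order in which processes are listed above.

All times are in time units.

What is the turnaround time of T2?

Gantt: | idle 0-1 | T2 1-5 | T1 5-9 | T4 9-12 | T2 12-13 | T3 13-16 | T5 16-20 | T1 20-24 | T5 24-27 |
Completion: T1=24  T2=13  T3=16  T4=12  T5=27
Turnaround(T2) = completion − arrival = 13 − 1 = 12

12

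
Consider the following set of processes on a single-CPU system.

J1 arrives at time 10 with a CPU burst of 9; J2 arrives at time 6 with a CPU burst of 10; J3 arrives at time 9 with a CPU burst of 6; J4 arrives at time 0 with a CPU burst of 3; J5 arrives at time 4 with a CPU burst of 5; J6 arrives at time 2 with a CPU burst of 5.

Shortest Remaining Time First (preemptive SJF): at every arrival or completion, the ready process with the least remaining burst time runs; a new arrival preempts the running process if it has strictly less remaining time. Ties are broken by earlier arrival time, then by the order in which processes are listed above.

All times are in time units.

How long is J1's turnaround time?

Gantt: | J4 0-3 | J6 3-8 | J5 8-13 | J3 13-19 | J1 19-28 | J2 28-38 |
Completion: J1=28  J2=38  J3=19  J4=3  J5=13  J6=8
Turnaround(J1) = completion − arrival = 28 − 10 = 18

18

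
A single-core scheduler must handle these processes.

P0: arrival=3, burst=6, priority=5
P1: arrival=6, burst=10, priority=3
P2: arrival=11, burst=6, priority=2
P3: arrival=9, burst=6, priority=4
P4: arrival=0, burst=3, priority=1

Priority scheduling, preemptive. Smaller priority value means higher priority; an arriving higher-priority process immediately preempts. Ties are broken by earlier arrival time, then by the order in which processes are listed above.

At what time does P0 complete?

Gantt: | P4 0-3 | P0 3-6 | P1 6-11 | P2 11-17 | P1 17-22 | P3 22-28 | P0 28-31 |
Completion: P0=31  P1=22  P2=17  P3=28  P4=3

31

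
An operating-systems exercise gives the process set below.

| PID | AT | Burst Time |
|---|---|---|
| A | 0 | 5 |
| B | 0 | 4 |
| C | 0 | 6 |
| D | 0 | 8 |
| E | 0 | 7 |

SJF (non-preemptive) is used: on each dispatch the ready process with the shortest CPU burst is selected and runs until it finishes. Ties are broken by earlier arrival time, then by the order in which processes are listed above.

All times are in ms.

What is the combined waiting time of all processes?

Timeline: | B 0-4 | A 4-9 | C 9-15 | E 15-22 | D 22-30 |
Completion: A=9  B=4  C=15  D=30  E=22
Waiting = turnaround − burst: A=4, B=0, C=9, D=22, E=15
Total waiting = 4 + 0 + 9 + 22 + 15 = 50

50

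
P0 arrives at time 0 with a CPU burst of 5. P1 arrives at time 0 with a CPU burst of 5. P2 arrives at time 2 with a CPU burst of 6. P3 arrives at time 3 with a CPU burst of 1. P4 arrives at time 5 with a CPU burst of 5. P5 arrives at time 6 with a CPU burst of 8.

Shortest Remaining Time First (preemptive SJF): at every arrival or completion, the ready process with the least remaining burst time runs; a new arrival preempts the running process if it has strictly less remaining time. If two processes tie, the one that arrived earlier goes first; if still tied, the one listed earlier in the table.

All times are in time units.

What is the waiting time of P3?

0

Schedule: | P0 0-3 | P3 3-4 | P0 4-6 | P1 6-11 | P4 11-16 | P2 16-22 | P5 22-30 |
Completion: P0=6  P1=11  P2=22  P3=4  P4=16  P5=30
Waiting(P3) = turnaround − burst = 1 − 1 = 0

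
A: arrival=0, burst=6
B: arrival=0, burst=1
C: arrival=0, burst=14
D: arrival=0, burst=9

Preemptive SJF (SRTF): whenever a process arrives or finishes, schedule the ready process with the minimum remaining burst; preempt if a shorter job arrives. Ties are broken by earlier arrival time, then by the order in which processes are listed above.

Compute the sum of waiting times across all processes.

Schedule: | B 0-1 | A 1-7 | D 7-16 | C 16-30 |
Completion: A=7  B=1  C=30  D=16
Waiting = turnaround − burst: A=1, B=0, C=16, D=7
Total waiting = 1 + 0 + 16 + 7 = 24

24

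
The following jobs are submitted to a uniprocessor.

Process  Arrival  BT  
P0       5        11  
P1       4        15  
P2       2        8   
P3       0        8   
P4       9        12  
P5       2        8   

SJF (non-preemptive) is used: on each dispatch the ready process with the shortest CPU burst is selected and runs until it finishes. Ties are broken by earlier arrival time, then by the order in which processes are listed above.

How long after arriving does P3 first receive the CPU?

Schedule: | P3 0-8 | P2 8-16 | P5 16-24 | P0 24-35 | P4 35-47 | P1 47-62 |
Completion: P0=35  P1=62  P2=16  P3=8  P4=47  P5=24
Turnaround (C−A): P0=30  P1=58  P2=14  P3=8  P4=38  P5=22
Response(P3) = first start − arrival = 0 − 0 = 0

0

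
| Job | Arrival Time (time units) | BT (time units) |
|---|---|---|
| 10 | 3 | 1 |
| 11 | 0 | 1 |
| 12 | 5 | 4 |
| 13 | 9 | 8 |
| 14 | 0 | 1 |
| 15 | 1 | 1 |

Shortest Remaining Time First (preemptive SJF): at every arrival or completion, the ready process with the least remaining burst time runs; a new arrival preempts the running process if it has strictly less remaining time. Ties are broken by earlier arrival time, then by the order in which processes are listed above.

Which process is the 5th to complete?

12

Gantt: | 11 0-1 | 14 1-2 | 15 2-3 | 10 3-4 | idle 4-5 | 12 5-9 | 13 9-17 |
Completion: 10=4  11=1  12=9  13=17  14=2  15=3
Turnaround (C−A): 10=1  11=1  12=4  13=8  14=2  15=2
Finish order: 11 → 14 → 15 → 10 → 12 → 13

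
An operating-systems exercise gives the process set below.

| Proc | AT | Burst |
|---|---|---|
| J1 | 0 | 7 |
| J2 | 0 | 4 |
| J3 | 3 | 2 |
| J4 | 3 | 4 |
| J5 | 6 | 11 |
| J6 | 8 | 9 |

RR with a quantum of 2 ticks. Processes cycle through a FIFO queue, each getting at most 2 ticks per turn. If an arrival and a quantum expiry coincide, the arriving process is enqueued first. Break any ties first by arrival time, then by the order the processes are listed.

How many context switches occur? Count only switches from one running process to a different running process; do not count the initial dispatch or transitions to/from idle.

Timeline: | J1 0-2 | J2 2-4 | J1 4-6 | J3 6-8 | J4 8-10 | J2 10-12 | J5 12-14 | J1 14-16 | J6 16-18 | J4 18-20 | J5 20-22 | J1 22-23 | J6 23-25 | J5 25-27 | J6 27-29 | J5 29-31 | J6 31-33 | J5 33-35 | J6 35-36 | J5 36-37 |
Completion: J1=23  J2=12  J3=8  J4=20  J5=37  J6=36

19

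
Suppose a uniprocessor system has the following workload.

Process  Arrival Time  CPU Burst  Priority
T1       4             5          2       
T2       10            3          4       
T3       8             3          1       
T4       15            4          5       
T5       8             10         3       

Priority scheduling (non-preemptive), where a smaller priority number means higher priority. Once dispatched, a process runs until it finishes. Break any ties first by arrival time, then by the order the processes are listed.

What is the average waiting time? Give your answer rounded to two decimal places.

5.40

Gantt: | idle 0-4 | T1 4-9 | T3 9-12 | T5 12-22 | T2 22-25 | T4 25-29 |
Completion: T1=9  T2=25  T3=12  T4=29  T5=22
Waiting times: T1=0, T2=12, T3=1, T4=10, T5=4
Average waiting = (0+12+1+10+4) / 5 = 27/5 = 5.40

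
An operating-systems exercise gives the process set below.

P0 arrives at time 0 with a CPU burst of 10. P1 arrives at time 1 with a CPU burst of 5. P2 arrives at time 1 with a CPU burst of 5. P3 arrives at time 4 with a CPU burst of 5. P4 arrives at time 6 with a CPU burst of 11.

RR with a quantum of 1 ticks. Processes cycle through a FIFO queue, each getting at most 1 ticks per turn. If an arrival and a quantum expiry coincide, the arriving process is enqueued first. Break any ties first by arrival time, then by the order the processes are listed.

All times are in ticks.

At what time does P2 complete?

21

Schedule: | P0 0-1 | P1 1-2 | P2 2-3 | P0 3-4 | P1 4-5 | P2 5-6 | P3 6-7 | P0 7-8 | P1 8-9 | P4 9-10 | P2 10-11 | P3 11-12 | P0 12-13 | P1 13-14 | P4 14-15 | P2 15-16 | P3 16-17 | P0 17-18 | P1 18-19 | P4 19-20 | P2 20-21 | P3 21-22 | P0 22-23 | P4 23-24 | P3 24-25 | P0 25-26 | P4 26-27 | P0 27-28 | P4 28-29 | P0 29-30 | P4 30-31 | P0 31-32 | P4 32-36 |
Completion: P0=32  P1=19  P2=21  P3=25  P4=36
Turnaround (C−A): P0=32  P1=18  P2=20  P3=21  P4=30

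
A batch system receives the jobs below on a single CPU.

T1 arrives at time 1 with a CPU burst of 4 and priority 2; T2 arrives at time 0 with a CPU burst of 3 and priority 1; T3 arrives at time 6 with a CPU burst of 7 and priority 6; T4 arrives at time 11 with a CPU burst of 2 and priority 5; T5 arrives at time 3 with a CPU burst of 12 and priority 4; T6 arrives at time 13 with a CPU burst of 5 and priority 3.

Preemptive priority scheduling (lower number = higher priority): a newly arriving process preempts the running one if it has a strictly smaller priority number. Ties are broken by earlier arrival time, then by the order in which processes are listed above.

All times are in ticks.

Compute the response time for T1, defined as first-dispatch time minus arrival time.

Schedule: | T2 0-3 | T1 3-7 | T5 7-13 | T6 13-18 | T5 18-24 | T4 24-26 | T3 26-33 |
Completion: T1=7  T2=3  T3=33  T4=26  T5=24  T6=18
Turnaround (C−A): T1=6  T2=3  T3=27  T4=15  T5=21  T6=5
Response(T1) = first start − arrival = 3 − 1 = 2

2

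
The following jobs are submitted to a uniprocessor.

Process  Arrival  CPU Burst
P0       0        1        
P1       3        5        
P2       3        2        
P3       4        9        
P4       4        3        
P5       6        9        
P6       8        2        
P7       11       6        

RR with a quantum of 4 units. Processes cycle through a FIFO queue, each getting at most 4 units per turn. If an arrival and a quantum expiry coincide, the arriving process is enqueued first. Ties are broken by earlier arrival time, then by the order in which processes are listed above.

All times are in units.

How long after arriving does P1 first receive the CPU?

0

Gantt: | P0 0-1 | idle 1-3 | P1 3-7 | P2 7-9 | P3 9-13 | P4 13-16 | P5 16-20 | P1 20-21 | P6 21-23 | P7 23-27 | P3 27-31 | P5 31-35 | P7 35-37 | P3 37-38 | P5 38-39 |
Completion: P0=1  P1=21  P2=9  P3=38  P4=16  P5=39  P6=23  P7=37
Turnaround (C−A): P0=1  P1=18  P2=6  P3=34  P4=12  P5=33  P6=15  P7=26
Response(P1) = first start − arrival = 3 − 3 = 0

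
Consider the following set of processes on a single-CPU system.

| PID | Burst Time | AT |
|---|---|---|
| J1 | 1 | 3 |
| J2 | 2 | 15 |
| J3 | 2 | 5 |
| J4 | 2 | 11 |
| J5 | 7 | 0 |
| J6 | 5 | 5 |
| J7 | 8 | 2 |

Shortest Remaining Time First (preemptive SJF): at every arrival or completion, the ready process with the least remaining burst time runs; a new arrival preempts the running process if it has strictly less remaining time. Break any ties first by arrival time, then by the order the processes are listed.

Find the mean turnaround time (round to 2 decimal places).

Timeline: | J5 0-3 | J1 3-4 | J5 4-5 | J3 5-7 | J5 7-10 | J6 10-11 | J4 11-13 | J6 13-17 | J2 17-19 | J7 19-27 |
Completion: J1=4  J2=19  J3=7  J4=13  J5=10  J6=17  J7=27
Turnaround times: J1=1, J2=4, J3=2, J4=2, J5=10, J6=12, J7=25
Average turnaround = (1+4+2+2+10+12+25) / 7 = 56/7 = 8.00

8.00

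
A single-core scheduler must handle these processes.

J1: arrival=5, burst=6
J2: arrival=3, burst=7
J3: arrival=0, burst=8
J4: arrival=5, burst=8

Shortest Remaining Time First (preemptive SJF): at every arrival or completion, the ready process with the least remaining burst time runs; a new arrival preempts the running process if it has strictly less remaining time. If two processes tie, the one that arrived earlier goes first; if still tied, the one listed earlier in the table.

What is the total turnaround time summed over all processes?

59

Timeline: | J3 0-8 | J1 8-14 | J2 14-21 | J4 21-29 |
Completion: J1=14  J2=21  J3=8  J4=29
Turnaround (C−A): J1=9  J2=18  J3=8  J4=24
Turnaround = completion − arrival: J1=9, J2=18, J3=8, J4=24
Total turnaround = 9 + 18 + 8 + 24 = 59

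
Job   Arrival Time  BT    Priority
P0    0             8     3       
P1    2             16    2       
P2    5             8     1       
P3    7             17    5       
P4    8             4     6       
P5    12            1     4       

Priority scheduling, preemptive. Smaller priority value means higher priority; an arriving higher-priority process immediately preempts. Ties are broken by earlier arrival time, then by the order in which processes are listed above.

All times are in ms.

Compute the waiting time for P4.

Gantt: | P0 0-2 | P1 2-5 | P2 5-13 | P1 13-26 | P0 26-32 | P5 32-33 | P3 33-50 | P4 50-54 |
Completion: P0=32  P1=26  P2=13  P3=50  P4=54  P5=33
Waiting(P4) = turnaround − burst = 46 − 4 = 42

42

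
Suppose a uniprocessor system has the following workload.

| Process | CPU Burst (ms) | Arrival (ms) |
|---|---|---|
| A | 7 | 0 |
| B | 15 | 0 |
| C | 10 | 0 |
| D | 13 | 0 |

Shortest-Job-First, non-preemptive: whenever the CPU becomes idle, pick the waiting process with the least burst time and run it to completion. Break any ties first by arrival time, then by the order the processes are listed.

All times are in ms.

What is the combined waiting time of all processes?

54

Schedule: | A 0-7 | C 7-17 | D 17-30 | B 30-45 |
Completion: A=7  B=45  C=17  D=30
Waiting = turnaround − burst: A=0, B=30, C=7, D=17
Total waiting = 0 + 30 + 7 + 17 = 54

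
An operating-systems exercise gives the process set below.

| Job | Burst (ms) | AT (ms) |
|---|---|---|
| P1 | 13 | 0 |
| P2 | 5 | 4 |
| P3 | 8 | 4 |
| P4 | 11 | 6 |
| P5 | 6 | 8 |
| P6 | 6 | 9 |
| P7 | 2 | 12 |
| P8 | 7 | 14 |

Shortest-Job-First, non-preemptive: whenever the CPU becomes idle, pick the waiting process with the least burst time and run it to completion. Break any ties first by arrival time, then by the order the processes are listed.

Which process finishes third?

P2

Schedule: | P1 0-13 | P7 13-15 | P2 15-20 | P5 20-26 | P6 26-32 | P8 32-39 | P3 39-47 | P4 47-58 |
Completion: P1=13  P2=20  P3=47  P4=58  P5=26  P6=32  P7=15  P8=39
Turnaround (C−A): P1=13  P2=16  P3=43  P4=52  P5=18  P6=23  P7=3  P8=25
Finish order: P1 → P7 → P2 → P5 → P6 → P8 → P3 → P4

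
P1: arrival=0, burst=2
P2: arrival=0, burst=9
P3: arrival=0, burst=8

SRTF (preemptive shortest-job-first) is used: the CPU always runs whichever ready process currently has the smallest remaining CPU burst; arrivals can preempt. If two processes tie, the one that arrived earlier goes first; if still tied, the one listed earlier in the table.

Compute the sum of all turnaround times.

31

Gantt: | P1 0-2 | P3 2-10 | P2 10-19 |
Completion: P1=2  P2=19  P3=10
Turnaround (C−A): P1=2  P2=19  P3=10
Turnaround = completion − arrival: P1=2, P2=19, P3=10
Total turnaround = 2 + 19 + 10 = 31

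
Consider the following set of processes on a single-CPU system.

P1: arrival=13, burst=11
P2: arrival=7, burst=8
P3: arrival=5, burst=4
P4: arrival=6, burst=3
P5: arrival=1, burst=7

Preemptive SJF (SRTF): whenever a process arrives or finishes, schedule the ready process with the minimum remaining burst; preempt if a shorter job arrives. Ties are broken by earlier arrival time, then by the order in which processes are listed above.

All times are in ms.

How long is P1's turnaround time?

21

Gantt: | idle 0-1 | P5 1-8 | P4 8-11 | P3 11-15 | P2 15-23 | P1 23-34 |
Completion: P1=34  P2=23  P3=15  P4=11  P5=8
Turnaround(P1) = completion − arrival = 34 − 13 = 21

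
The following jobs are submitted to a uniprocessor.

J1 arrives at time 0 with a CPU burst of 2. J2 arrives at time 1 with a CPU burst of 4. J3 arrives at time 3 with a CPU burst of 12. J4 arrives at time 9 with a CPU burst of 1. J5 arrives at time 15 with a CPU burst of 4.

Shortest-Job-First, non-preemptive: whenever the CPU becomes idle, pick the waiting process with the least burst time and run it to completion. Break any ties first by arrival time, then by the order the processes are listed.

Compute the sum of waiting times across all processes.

Gantt: | J1 0-2 | J2 2-6 | J3 6-18 | J4 18-19 | J5 19-23 |
Completion: J1=2  J2=6  J3=18  J4=19  J5=23
Turnaround (C−A): J1=2  J2=5  J3=15  J4=10  J5=8
Waiting = turnaround − burst: J1=0, J2=1, J3=3, J4=9, J5=4
Total waiting = 0 + 1 + 3 + 9 + 4 = 17

17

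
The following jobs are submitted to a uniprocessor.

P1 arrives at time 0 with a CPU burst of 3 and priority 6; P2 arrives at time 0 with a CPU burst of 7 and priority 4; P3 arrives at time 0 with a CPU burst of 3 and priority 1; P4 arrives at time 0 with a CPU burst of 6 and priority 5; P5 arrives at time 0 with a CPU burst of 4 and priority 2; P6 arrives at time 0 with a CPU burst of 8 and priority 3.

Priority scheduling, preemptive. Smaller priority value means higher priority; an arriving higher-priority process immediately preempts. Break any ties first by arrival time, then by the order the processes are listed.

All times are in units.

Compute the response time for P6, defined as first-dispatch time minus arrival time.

Schedule: | P3 0-3 | P5 3-7 | P6 7-15 | P2 15-22 | P4 22-28 | P1 28-31 |
Completion: P1=31  P2=22  P3=3  P4=28  P5=7  P6=15
Response(P6) = first start − arrival = 7 − 0 = 7

7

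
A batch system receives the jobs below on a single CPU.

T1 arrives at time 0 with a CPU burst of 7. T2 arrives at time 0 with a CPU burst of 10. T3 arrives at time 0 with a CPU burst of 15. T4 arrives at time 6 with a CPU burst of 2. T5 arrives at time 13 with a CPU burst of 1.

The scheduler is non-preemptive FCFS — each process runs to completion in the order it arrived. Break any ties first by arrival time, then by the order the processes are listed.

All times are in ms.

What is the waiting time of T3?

Timeline: | T1 0-7 | T2 7-17 | T3 17-32 | T4 32-34 | T5 34-35 |
Completion: T1=7  T2=17  T3=32  T4=34  T5=35
Waiting(T3) = turnaround − burst = 32 − 15 = 17

17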